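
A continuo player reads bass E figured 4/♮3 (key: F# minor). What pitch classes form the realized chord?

The written figures 4/♮3 are shorthand for 6/4/3: the 6 is implied.
A third above E in this key is G#, made natural (G) by the ♮ figure.
A fourth above E in this key is A.
A sixth above E in this key is C#.
Together with the bass E, this spells A dominant seventh in second inversion.

E, G, A, C#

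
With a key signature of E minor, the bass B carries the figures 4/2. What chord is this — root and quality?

The figures 4/2 indicate a seventh chord in third inversion.
In third inversion the root lies a second above the bass: a second above B in E minor is C.
The chord tones are B, C, E, G, giving C major seventh.

C major seventh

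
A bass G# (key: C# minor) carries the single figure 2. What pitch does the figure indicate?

Counting 1 letter step above G# lands on A; in C# minor, that letter is A.

A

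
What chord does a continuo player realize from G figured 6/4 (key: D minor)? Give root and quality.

C major

The figures 6/4 indicate a triad in second inversion.
In second inversion the root lies a fourth above the bass: a fourth above G in D minor is C.
The chord tones are G, C, E, giving C major.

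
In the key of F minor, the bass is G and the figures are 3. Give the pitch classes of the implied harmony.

G, Bb, Db

The written figures 3 are shorthand for 5/3: the 5 is implied.
A third above G in this key is Bb.
A fifth above G in this key is Db.
Together with the bass G, this spells G diminished in root position.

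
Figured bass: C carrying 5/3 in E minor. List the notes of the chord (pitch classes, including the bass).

C, E, G

A third above C in this key is E.
A fifth above C in this key is G.
Together with the bass C, this spells C major in root position.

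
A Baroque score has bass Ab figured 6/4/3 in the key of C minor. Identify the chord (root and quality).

D half-diminished seventh

The figures 6/4/3 indicate a seventh chord in second inversion.
In second inversion the root lies a fourth above the bass: a fourth above Ab in C minor is D.
The chord tones are Ab, C, D, F, giving D half-diminished seventh.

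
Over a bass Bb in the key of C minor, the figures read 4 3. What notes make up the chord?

Bb, D, Eb, G

The written figures 4 3 are shorthand for 6/4/3: the 6 is implied.
A third above Bb in this key is D.
A fourth above Bb in this key is Eb.
A sixth above Bb in this key is G.
Together with the bass Bb, this spells Eb major seventh in second inversion.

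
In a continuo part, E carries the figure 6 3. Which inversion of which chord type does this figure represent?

triad, first inversion

Intervals of 6/3 above the bass form a triad; the bass is the third, so this is first inversion.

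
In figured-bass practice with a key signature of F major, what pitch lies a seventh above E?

Counting 6 letter steps above E lands on D; in F major, that letter is D.

D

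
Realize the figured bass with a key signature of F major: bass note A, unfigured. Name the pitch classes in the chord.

A, C, E

An unfigured bass implies 5/3.
A third above A in this key is C.
A fifth above A in this key is E.
Together with the bass A, this spells A minor in root position.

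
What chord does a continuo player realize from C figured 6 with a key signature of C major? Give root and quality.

The figures 6 indicate a triad in first inversion.
In first inversion the root lies a sixth above the bass: a sixth above C in C major is A.
The chord tones are C, E, A, giving A minor.

A minor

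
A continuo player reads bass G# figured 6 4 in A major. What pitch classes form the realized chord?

A fourth above G# in this key is C#.
A sixth above G# in this key is E.
Together with the bass G#, this spells C# minor in second inversion.

G#, C#, E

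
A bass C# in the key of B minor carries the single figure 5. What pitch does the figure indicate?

G

Counting 4 letter steps above C# lands on G; in B minor, that letter is G.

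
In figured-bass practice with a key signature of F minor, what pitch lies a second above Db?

Eb

Counting 1 letter step above Db lands on E; in F minor, that letter is Eb.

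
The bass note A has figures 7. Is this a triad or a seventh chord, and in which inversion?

seventh chord, root position

7 is shorthand for 7/5/3.
Intervals of 7/5/3 above the bass form a seventh chord; the bass is the root, so this is root position.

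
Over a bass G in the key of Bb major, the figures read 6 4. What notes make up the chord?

G, C, Eb

A fourth above G in this key is C.
A sixth above G in this key is Eb.
Together with the bass G, this spells C minor in second inversion.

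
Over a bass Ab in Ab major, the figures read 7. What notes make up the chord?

Ab, C, Eb, G

The written figures 7 are shorthand for 7/5/3: the 5/3 are implied.
A third above Ab in this key is C.
A fifth above Ab in this key is Eb.
A seventh above Ab in this key is G.
Together with the bass Ab, this spells Ab major seventh in root position.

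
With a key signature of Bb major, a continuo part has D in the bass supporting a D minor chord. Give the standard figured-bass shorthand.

D is the root of D minor, so the chord is in root position.
A triad in root position is figured 5/3, conventionally abbreviated (no figures — root-position triad).

no figures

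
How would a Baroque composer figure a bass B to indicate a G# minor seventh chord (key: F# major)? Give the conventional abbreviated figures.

B is the third of G# minor seventh, so the chord is in first inversion.
A seventh chord in first inversion is figured 6/5/3, conventionally abbreviated 6/5.

6/5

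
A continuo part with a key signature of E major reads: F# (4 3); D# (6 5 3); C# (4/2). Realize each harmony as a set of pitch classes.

F#, A, B, D# | D#, F#, A, B | C#, D#, F#, A

F# (6/4/3): F#, A, B, D#.
D# (6/5/3): D#, F#, A, B.
C# (6/4/2): C#, D#, F#, A.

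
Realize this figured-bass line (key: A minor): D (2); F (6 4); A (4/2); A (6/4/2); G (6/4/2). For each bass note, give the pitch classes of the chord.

D (6/4/2): D, E, G, B.
F (6/4): F, B, D.
A (6/4/2): A, B, D, F.
A (6/4/2): A, B, D, F.
G (6/4/2): G, A, C, E.

D, E, G, B | F, B, D | A, B, D, F | A, B, D, F | G, A, C, E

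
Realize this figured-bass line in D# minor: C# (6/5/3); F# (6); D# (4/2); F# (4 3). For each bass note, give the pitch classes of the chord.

C# (6/5/3): C#, E#, G#, A#.
F# (6/3): F#, A#, D#.
D# (6/4/2): D#, E#, G#, B.
F# (6/4/3): F#, A#, B, D#.

C#, E#, G#, A# | F#, A#, D# | D#, E#, G#, B | F#, A#, B, D#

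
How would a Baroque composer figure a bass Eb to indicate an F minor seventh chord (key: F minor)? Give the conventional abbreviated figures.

4/2

Eb is the seventh of F minor seventh, so the chord is in third inversion.
A seventh chord in third inversion is figured 6/4/2, conventionally abbreviated 4/2.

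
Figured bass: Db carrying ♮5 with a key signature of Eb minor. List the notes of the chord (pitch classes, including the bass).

The written figures ♮5 are shorthand for 5/3: the 3 is implied.
A third above Db in this key is F.
A fifth above Db in this key is Ab, made natural (A) by the ♮ figure.
Together with the bass Db, this spells Db augmented in root position.

Db, F, A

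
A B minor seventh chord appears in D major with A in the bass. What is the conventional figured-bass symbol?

A is the seventh of B minor seventh, so the chord is in third inversion.
A seventh chord in third inversion is figured 6/4/2, conventionally abbreviated 4/2.

4/2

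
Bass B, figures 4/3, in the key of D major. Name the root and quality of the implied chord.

E minor seventh

The figures 4/3 indicate a seventh chord in second inversion.
In second inversion the root lies a fourth above the bass: a fourth above B in D major is E.
The chord tones are B, D, E, G, giving E minor seventh.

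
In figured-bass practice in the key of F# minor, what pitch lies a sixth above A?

F#

Counting 5 letter steps above A lands on F; in F# minor, that letter is F#.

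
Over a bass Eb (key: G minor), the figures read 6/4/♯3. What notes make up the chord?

A third above Eb in this key is G, raised to G# by the sharp.
A fourth above Eb in this key is A.
A sixth above Eb in this key is C.

Eb, G#, A, C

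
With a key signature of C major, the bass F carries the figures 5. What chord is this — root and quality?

F major

The figures 5 indicate a triad in root position.
In root position the bass is the root, so the root is F.
The chord tones are F, A, C, giving F major.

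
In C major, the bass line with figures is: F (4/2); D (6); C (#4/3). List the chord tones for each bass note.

F (6/4/2): F, G, B, D.
D (6/3): D, F, B.
C (6/#4/3): C, E, F#, A.

F, G, B, D | D, F, B | C, E, F#, A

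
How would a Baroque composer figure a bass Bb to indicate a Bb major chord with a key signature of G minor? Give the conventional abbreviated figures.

no figures

Bb is the root of Bb major, so the chord is in root position.
A triad in root position is figured 5/3, conventionally abbreviated (no figures — root-position triad).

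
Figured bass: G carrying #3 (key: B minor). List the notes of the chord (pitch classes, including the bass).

The written figures #3 are shorthand for 5/3: the 5 is implied.
A third above G in this key is B, raised to B# by the sharp.
A fifth above G in this key is D.

G, B#, D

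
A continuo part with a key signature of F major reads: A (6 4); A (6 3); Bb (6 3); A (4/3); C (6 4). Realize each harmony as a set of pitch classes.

A (6/4): A, D, F.
A (6/3): A, C, F.
Bb (6/3): Bb, D, G.
A (6/4/3): A, C, D, F.
C (6/4): C, F, A.

A, D, F | A, C, F | Bb, D, G | A, C, D, F | C, F, A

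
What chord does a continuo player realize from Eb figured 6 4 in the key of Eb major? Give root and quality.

The figures 6 4 indicate a triad in second inversion.
In second inversion the root lies a fourth above the bass: a fourth above Eb in Eb major is Ab.
The chord tones are Eb, Ab, C, giving Ab major.

Ab major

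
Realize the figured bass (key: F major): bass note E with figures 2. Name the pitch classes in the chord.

E, F, A, C

The written figures 2 are shorthand for 6/4/2: the 6/4 are implied.
A second above E in this key is F.
A fourth above E in this key is A.
A sixth above E in this key is C.
Together with the bass E, this spells F major seventh in third inversion.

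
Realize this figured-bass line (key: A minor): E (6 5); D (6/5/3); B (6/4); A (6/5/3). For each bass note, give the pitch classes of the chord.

E, G, B, C | D, F, A, B | B, E, G | A, C, E, F

E (6/5/3): E, G, B, C.
D (6/5/3): D, F, A, B.
B (6/4): B, E, G.
A (6/5/3): A, C, E, F.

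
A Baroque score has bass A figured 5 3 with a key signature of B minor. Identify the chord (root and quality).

The figures 5 3 indicate a triad in root position.
In root position the bass is the root, so the root is A.
The chord tones are A, C#, E, giving A major.

A major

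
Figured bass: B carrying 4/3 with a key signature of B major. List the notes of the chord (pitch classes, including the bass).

B, D#, E, G#

The written figures 4/3 are shorthand for 6/4/3: the 6 is implied.
A third above B in this key is D#.
A fourth above B in this key is E.
A sixth above B in this key is G#.
Together with the bass B, this spells E major seventh in second inversion.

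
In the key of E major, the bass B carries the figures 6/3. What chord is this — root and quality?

The figures 6/3 indicate a triad in first inversion.
In first inversion the root lies a sixth above the bass: a sixth above B in E major is G#.
The chord tones are B, D#, G#, giving G# minor.

G# minor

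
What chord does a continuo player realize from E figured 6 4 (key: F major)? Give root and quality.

A minor

The figures 6 4 indicate a triad in second inversion.
In second inversion the root lies a fourth above the bass: a fourth above E in F major is A.
The chord tones are E, A, C, giving A minor.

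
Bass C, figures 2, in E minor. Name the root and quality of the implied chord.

D dominant seventh

The figures 2 indicate a seventh chord in third inversion.
In third inversion the root lies a second above the bass: a second above C in E minor is D.
The chord tones are C, D, F#, A, giving D dominant seventh.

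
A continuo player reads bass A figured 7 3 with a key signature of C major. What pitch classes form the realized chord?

A, C, E, G

The written figures 7 3 are shorthand for 7/5/3: the 5 is implied.
A third above A in this key is C.
A fifth above A in this key is E.
A seventh above A in this key is G.
Together with the bass A, this spells A minor seventh in root position.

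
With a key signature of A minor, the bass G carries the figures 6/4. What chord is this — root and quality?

The figures 6/4 indicate a triad in second inversion.
In second inversion the root lies a fourth above the bass: a fourth above G in A minor is C.
The chord tones are G, C, E, giving C major.

C major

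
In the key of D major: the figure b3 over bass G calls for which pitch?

Bb

Counting 2 letter steps above G lands on B; in D major, that letter is B.
The b3 figure lowers it a semitone, giving Bb.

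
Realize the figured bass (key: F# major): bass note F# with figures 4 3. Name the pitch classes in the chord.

The written figures 4 3 are shorthand for 6/4/3: the 6 is implied.
A third above F# in this key is A#.
A fourth above F# in this key is B.
A sixth above F# in this key is D#.
Together with the bass F#, this spells B major seventh in second inversion.

F#, A#, B, D#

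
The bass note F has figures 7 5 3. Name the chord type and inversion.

Intervals of 7/5/3 above the bass form a seventh chord; the bass is the root, so this is root position.

seventh chord, root position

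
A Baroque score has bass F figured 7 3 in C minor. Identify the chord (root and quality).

The figures 7 3 indicate a seventh chord in root position.
In root position the bass is the root, so the root is F.
The chord tones are F, Ab, C, Eb, giving F minor seventh.

F minor seventh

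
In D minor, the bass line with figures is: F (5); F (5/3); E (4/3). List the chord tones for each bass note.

F, A, C | F, A, C | E, G, A, C

F (5/3): F, A, C.
F (5/3): F, A, C.
E (6/4/3): E, G, A, C.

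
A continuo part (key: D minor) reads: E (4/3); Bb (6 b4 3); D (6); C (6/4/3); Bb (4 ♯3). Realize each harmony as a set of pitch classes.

E, G, A, C | Bb, D, Eb, G | D, F, Bb | C, E, F, A | Bb, D#, E, G

E (6/4/3): E, G, A, C.
Bb (6/b4/3): Bb, D, Eb, G.
D (6/3): D, F, Bb.
C (6/4/3): C, E, F, A.
Bb (6/4/#3): Bb, D#, E, G.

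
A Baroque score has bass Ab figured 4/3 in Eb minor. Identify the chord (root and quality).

The figures 4/3 indicate a seventh chord in second inversion.
In second inversion the root lies a fourth above the bass: a fourth above Ab in Eb minor is Db.
The chord tones are Ab, Cb, Db, F, giving Db dominant seventh.

Db dominant seventh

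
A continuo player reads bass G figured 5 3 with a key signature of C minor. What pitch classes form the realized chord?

A third above G in this key is Bb.
A fifth above G in this key is D.
Together with the bass G, this spells G minor in root position.

G, Bb, D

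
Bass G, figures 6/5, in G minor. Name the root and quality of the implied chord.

The figures 6/5 indicate a seventh chord in first inversion.
In first inversion the root lies a sixth above the bass: a sixth above G in G minor is Eb.
The chord tones are G, Bb, D, Eb, giving Eb major seventh.

Eb major seventh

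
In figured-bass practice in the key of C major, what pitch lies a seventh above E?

Counting 6 letter steps above E lands on D; in C major, that letter is D.

D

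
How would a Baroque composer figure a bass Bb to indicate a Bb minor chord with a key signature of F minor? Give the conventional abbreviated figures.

Bb is the root of Bb minor, so the chord is in root position.
A triad in root position is figured 5/3, conventionally abbreviated (no figures — root-position triad).

no figures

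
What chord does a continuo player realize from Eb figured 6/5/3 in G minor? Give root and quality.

The figures 6/5/3 indicate a seventh chord in first inversion.
In first inversion the root lies a sixth above the bass: a sixth above Eb in G minor is C.
The chord tones are Eb, G, Bb, C, giving C minor seventh.

C minor seventh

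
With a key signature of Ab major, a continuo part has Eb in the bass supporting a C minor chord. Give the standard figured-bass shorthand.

6

Eb is the third of C minor, so the chord is in first inversion.
A triad in first inversion is figured 6/3, conventionally abbreviated 6.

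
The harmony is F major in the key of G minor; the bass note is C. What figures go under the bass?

C is the fifth of F major, so the chord is in second inversion.
A triad in second inversion is figured 6/4, conventionally abbreviated 6/4.

6/4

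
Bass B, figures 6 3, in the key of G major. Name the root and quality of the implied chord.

G major

The figures 6 3 indicate a triad in first inversion.
In first inversion the root lies a sixth above the bass: a sixth above B in G major is G.
The chord tones are B, D, G, giving G major.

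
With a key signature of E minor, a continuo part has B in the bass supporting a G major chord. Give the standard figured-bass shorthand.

6

B is the third of G major, so the chord is in first inversion.
A triad in first inversion is figured 6/3, conventionally abbreviated 6.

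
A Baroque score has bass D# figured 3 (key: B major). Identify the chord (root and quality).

The figures 3 indicate a triad in root position.
In root position the bass is the root, so the root is D#.
The chord tones are D#, F#, A#, giving D# minor.

D# minor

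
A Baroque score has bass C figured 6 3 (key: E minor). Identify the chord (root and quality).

The figures 6 3 indicate a triad in first inversion.
In first inversion the root lies a sixth above the bass: a sixth above C in E minor is A.
The chord tones are C, E, A, giving A minor.

A minor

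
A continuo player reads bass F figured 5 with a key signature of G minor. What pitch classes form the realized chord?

The written figures 5 are shorthand for 5/3: the 3 is implied.
A third above F in this key is A.
A fifth above F in this key is C.
Together with the bass F, this spells F major in root position.

F, A, C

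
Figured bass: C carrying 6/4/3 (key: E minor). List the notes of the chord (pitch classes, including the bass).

C, E, F#, A

A third above C in this key is E.
A fourth above C in this key is F#.
A sixth above C in this key is A.
Together with the bass C, this spells F# half-diminished seventh in second inversion.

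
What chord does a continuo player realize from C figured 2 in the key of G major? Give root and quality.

D dominant seventh

The figures 2 indicate a seventh chord in third inversion.
In third inversion the root lies a second above the bass: a second above C in G major is D.
The chord tones are C, D, F#, A, giving D dominant seventh.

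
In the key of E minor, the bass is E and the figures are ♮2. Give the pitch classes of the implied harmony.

The written figures ♮2 are shorthand for 6/4/2: the 6/4 are implied.
A second above E in this key is F#, made natural (F) by the ♮ figure.
A fourth above E in this key is A.
A sixth above E in this key is C.
Together with the bass E, this spells F major seventh in third inversion.

E, F, A, C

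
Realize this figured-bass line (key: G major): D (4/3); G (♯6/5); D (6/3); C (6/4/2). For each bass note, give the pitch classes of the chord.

D (6/4/3): D, F#, G, B.
G (#6/5/3): G, B, D, E#.
D (6/3): D, F#, B.
C (6/4/2): C, D, F#, A.

D, F#, G, B | G, B, D, E# | D, F#, B | C, D, F#, A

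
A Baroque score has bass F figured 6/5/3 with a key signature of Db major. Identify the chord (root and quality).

Db major seventh

The figures 6/5/3 indicate a seventh chord in first inversion.
In first inversion the root lies a sixth above the bass: a sixth above F in Db major is Db.
The chord tones are F, Ab, C, Db, giving Db major seventh.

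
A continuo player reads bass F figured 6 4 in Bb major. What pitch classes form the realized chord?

A fourth above F in this key is Bb.
A sixth above F in this key is D.
Together with the bass F, this spells Bb major in second inversion.

F, Bb, D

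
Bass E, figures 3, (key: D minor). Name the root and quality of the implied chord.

E diminished

The figures 3 indicate a triad in root position.
In root position the bass is the root, so the root is E.
The chord tones are E, G, Bb, giving E diminished.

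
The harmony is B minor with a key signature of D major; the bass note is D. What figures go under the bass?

D is the third of B minor, so the chord is in first inversion.
A triad in first inversion is figured 6/3, conventionally abbreviated 6.

6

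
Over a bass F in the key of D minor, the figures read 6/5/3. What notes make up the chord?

F, A, C, D

A third above F in this key is A.
A fifth above F in this key is C.
A sixth above F in this key is D.
Together with the bass F, this spells D minor seventh in first inversion.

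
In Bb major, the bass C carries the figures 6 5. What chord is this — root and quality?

The figures 6 5 indicate a seventh chord in first inversion.
In first inversion the root lies a sixth above the bass: a sixth above C in Bb major is A.
The chord tones are C, Eb, G, A, giving A half-diminished seventh.

A half-diminished seventh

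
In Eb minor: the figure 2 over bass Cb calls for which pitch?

Counting 1 letter step above Cb lands on D; in Eb minor, that letter is Db.

Db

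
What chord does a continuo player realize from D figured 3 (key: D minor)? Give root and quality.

D minor

The figures 3 indicate a triad in root position.
In root position the bass is the root, so the root is D.
The chord tones are D, F, A, giving D minor.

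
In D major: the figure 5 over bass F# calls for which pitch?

C#

Counting 4 letter steps above F# lands on C; in D major, that letter is C#.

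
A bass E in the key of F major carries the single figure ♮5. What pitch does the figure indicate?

Counting 4 letter steps above E lands on B; in F major, that letter is Bb.
The ♮5 figure makes it natural, giving B.

B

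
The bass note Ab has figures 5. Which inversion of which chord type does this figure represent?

5 is shorthand for 5/3.
Intervals of 5/3 above the bass form a triad; the bass is the root, so this is root position.

triad, root position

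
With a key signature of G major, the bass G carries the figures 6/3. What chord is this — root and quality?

E minor

The figures 6/3 indicate a triad in first inversion.
In first inversion the root lies a sixth above the bass: a sixth above G in G major is E.
The chord tones are G, B, E, giving E minor.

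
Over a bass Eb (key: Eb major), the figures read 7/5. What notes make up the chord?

Eb, G, Bb, D

The written figures 7/5 are shorthand for 7/5/3: the 3 is implied.
A third above Eb in this key is G.
A fifth above Eb in this key is Bb.
A seventh above Eb in this key is D.
Together with the bass Eb, this spells Eb major seventh in root position.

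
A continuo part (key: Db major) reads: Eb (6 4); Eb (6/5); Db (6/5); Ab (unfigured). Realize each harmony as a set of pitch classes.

Eb, Ab, C | Eb, Gb, Bb, C | Db, F, Ab, Bb | Ab, C, Eb

Eb (6/4): Eb, Ab, C.
Eb (6/5/3): Eb, Gb, Bb, C.
Db (6/5/3): Db, F, Ab, Bb.
Ab (5/3): Ab, C, Eb.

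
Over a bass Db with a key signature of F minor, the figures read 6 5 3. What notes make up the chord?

A third above Db in this key is F.
A fifth above Db in this key is Ab.
A sixth above Db in this key is Bb.
Together with the bass Db, this spells Bb minor seventh in first inversion.

Db, F, Ab, Bb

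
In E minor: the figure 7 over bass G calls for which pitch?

F#

Counting 6 letter steps above G lands on F; in E minor, that letter is F#.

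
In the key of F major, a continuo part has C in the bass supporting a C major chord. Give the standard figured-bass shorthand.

no figures

C is the root of C major, so the chord is in root position.
A triad in root position is figured 5/3, conventionally abbreviated (no figures — root-position triad).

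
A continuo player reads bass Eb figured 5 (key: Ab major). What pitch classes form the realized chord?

Eb, G, Bb

The written figures 5 are shorthand for 5/3: the 3 is implied.
A third above Eb in this key is G.
A fifth above Eb in this key is Bb.
Together with the bass Eb, this spells Eb major in root position.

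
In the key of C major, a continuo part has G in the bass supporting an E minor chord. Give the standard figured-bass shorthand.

G is the third of E minor, so the chord is in first inversion.
A triad in first inversion is figured 6/3, conventionally abbreviated 6.

6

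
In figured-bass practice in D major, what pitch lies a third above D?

Counting 2 letter steps above D lands on F; in D major, that letter is F#.

F#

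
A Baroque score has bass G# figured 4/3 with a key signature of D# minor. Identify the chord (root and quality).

C# dominant seventh

The figures 4/3 indicate a seventh chord in second inversion.
In second inversion the root lies a fourth above the bass: a fourth above G# in D# minor is C#.
The chord tones are G#, B, C#, E#, giving C# dominant seventh.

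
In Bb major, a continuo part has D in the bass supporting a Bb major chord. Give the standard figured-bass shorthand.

D is the third of Bb major, so the chord is in first inversion.
A triad in first inversion is figured 6/3, conventionally abbreviated 6.

6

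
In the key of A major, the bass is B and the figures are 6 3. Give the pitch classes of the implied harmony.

B, D, G#

A third above B in this key is D.
A sixth above B in this key is G#.
Together with the bass B, this spells G# diminished in first inversion.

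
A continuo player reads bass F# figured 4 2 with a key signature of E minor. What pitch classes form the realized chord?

F#, G, B, D

The written figures 4 2 are shorthand for 6/4/2: the 6 is implied.
A second above F# in this key is G.
A fourth above F# in this key is B.
A sixth above F# in this key is D.
Together with the bass F#, this spells G major seventh in third inversion.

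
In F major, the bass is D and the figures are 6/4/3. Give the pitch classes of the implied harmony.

A third above D in this key is F.
A fourth above D in this key is G.
A sixth above D in this key is Bb.
Together with the bass D, this spells G minor seventh in second inversion.

D, F, G, Bb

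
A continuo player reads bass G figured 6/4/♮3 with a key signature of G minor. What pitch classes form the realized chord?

G, B, C, Eb

A third above G in this key is Bb, made natural (B) by the ♮ figure.
A fourth above G in this key is C.
A sixth above G in this key is Eb.
Together with the bass G, this spells C minor-major seventh in second inversion.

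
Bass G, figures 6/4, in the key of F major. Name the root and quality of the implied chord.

C major

The figures 6/4 indicate a triad in second inversion.
In second inversion the root lies a fourth above the bass: a fourth above G in F major is C.
The chord tones are G, C, E, giving C major.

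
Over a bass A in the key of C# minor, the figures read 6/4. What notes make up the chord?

A fourth above A in this key is D#.
A sixth above A in this key is F#.
Together with the bass A, this spells D# diminished in second inversion.

A, D#, F#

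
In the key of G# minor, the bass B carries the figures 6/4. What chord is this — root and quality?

The figures 6/4 indicate a triad in second inversion.
In second inversion the root lies a fourth above the bass: a fourth above B in G# minor is E.
The chord tones are B, E, G#, giving E major.

E major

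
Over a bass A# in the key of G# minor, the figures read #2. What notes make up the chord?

The written figures #2 are shorthand for 6/4/2: the 6/4 are implied.
A second above A# in this key is B, raised to B# by the sharp.
A fourth above A# in this key is D#.
A sixth above A# in this key is F#.
Together with the bass A#, this spells B# half-diminished seventh in third inversion.

A#, B#, D#, F#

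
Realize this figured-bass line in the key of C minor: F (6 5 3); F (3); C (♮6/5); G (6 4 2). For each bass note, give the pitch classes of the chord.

F (6/5/3): F, Ab, C, D.
F (5/3): F, Ab, C.
C (♮6/5/3): C, Eb, G, A.
G (6/4/2): G, Ab, C, Eb.

F, Ab, C, D | F, Ab, C | C, Eb, G, A | G, Ab, C, Eb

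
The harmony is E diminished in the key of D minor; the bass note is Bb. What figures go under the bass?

Bb is the fifth of E diminished, so the chord is in second inversion.
A triad in second inversion is figured 6/4, conventionally abbreviated 6/4.

6/4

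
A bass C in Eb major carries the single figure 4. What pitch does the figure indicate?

F

Counting 3 letter steps above C lands on F; in Eb major, that letter is F.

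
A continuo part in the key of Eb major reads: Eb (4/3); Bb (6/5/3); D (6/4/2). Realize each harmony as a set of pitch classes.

Eb, G, Ab, C | Bb, D, F, G | D, Eb, G, Bb

Eb (6/4/3): Eb, G, Ab, C.
Bb (6/5/3): Bb, D, F, G.
D (6/4/2): D, Eb, G, Bb.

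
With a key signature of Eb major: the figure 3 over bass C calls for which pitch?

Counting 2 letter steps above C lands on E; in Eb major, that letter is Eb.

Eb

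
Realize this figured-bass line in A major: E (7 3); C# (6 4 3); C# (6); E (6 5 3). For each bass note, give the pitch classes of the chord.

E (7/5/3): E, G#, B, D.
C# (6/4/3): C#, E, F#, A.
C# (6/3): C#, E, A.
E (6/5/3): E, G#, B, C#.

E, G#, B, D | C#, E, F#, A | C#, E, A | E, G#, B, C#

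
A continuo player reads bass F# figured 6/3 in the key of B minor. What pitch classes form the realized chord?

F#, A, D

A third above F# in this key is A.
A sixth above F# in this key is D.
Together with the bass F#, this spells D major in first inversion.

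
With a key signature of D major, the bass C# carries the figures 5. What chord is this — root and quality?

The figures 5 indicate a triad in root position.
In root position the bass is the root, so the root is C#.
The chord tones are C#, E, G, giving C# diminished.

C# diminished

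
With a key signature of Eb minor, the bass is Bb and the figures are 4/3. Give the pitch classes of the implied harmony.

Bb, Db, Eb, Gb

The written figures 4/3 are shorthand for 6/4/3: the 6 is implied.
A third above Bb in this key is Db.
A fourth above Bb in this key is Eb.
A sixth above Bb in this key is Gb.
Together with the bass Bb, this spells Eb minor seventh in second inversion.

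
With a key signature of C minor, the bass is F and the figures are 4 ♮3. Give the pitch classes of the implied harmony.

F, A, Bb, D

The written figures 4 ♮3 are shorthand for 6/4/3: the 6 is implied.
A third above F in this key is Ab, made natural (A) by the ♮ figure.
A fourth above F in this key is Bb.
A sixth above F in this key is D.
Together with the bass F, this spells Bb major seventh in second inversion.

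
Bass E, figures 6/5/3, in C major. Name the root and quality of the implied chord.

C major seventh

The figures 6/5/3 indicate a seventh chord in first inversion.
In first inversion the root lies a sixth above the bass: a sixth above E in C major is C.
The chord tones are E, G, B, C, giving C major seventh.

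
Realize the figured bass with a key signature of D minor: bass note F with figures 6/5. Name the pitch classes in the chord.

The written figures 6/5 are shorthand for 6/5/3: the 3 is implied.
A third above F in this key is A.
A fifth above F in this key is C.
A sixth above F in this key is D.
Together with the bass F, this spells D minor seventh in first inversion.

F, A, C, D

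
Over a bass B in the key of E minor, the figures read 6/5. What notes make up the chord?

The written figures 6/5 are shorthand for 6/5/3: the 3 is implied.
A third above B in this key is D.
A fifth above B in this key is F#.
A sixth above B in this key is G.
Together with the bass B, this spells G major seventh in first inversion.

B, D, F#, G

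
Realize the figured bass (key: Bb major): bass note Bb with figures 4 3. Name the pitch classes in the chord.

Bb, D, Eb, G

The written figures 4 3 are shorthand for 6/4/3: the 6 is implied.
A third above Bb in this key is D.
A fourth above Bb in this key is Eb.
A sixth above Bb in this key is G.
Together with the bass Bb, this spells Eb major seventh in second inversion.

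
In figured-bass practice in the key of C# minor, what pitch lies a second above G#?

Counting 1 letter step above G# lands on A; in C# minor, that letter is A.

A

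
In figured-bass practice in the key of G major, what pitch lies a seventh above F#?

Counting 6 letter steps above F# lands on E; in G major, that letter is E.

E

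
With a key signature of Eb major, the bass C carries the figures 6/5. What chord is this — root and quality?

The figures 6/5 indicate a seventh chord in first inversion.
In first inversion the root lies a sixth above the bass: a sixth above C in Eb major is Ab.
The chord tones are C, Eb, G, Ab, giving Ab major seventh.

Ab major seventh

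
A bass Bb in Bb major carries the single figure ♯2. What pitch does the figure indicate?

C#

Counting 1 letter step above Bb lands on C; in Bb major, that letter is C.
The #2 figure raises it a semitone, giving C#.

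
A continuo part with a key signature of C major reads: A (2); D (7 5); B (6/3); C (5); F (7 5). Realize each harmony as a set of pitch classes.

A (6/4/2): A, B, D, F.
D (7/5/3): D, F, A, C.
B (6/3): B, D, G.
C (5/3): C, E, G.
F (7/5/3): F, A, C, E.

A, B, D, F | D, F, A, C | B, D, G | C, E, G | F, A, C, E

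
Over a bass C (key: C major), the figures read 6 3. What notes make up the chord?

C, E, A

A third above C in this key is E.
A sixth above C in this key is A.
Together with the bass C, this spells A minor in first inversion.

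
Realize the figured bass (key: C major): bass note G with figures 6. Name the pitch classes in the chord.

The written figures 6 are shorthand for 6/3: the 3 is implied.
A third above G in this key is B.
A sixth above G in this key is E.
Together with the bass G, this spells E minor in first inversion.

G, B, E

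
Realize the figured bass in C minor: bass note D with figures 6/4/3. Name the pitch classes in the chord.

D, F, G, Bb

A third above D in this key is F.
A fourth above D in this key is G.
A sixth above D in this key is Bb.
Together with the bass D, this spells G minor seventh in second inversion.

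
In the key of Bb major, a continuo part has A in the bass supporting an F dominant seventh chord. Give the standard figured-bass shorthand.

6/5

A is the third of F dominant seventh, so the chord is in first inversion.
A seventh chord in first inversion is figured 6/5/3, conventionally abbreviated 6/5.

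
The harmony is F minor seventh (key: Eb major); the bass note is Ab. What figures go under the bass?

Ab is the third of F minor seventh, so the chord is in first inversion.
A seventh chord in first inversion is figured 6/5/3, conventionally abbreviated 6/5.

6/5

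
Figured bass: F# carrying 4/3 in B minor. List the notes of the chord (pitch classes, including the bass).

F#, A, B, D

The written figures 4/3 are shorthand for 6/4/3: the 6 is implied.
A third above F# in this key is A.
A fourth above F# in this key is B.
A sixth above F# in this key is D.
Together with the bass F#, this spells B minor seventh in second inversion.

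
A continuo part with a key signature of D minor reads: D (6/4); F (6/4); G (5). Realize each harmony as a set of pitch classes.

D (6/4): D, G, Bb.
F (6/4): F, Bb, D.
G (5/3): G, Bb, D.

D, G, Bb | F, Bb, D | G, Bb, D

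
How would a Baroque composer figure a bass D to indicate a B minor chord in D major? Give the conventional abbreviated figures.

6

D is the third of B minor, so the chord is in first inversion.
A triad in first inversion is figured 6/3, conventionally abbreviated 6.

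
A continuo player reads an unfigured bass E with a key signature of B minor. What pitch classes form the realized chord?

E, G, B

An unfigured bass implies 5/3.
A third above E in this key is G.
A fifth above E in this key is B.
Together with the bass E, this spells E minor in root position.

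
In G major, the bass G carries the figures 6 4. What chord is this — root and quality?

C major

The figures 6 4 indicate a triad in second inversion.
In second inversion the root lies a fourth above the bass: a fourth above G in G major is C.
The chord tones are G, C, E, giving C major.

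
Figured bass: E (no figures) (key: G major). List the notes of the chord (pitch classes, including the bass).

E, G, B

An unfigured bass implies 5/3.
A third above E in this key is G.
A fifth above E in this key is B.
Together with the bass E, this spells E minor in root position.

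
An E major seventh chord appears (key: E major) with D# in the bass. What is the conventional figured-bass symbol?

4/2

D# is the seventh of E major seventh, so the chord is in third inversion.
A seventh chord in third inversion is figured 6/4/2, conventionally abbreviated 4/2.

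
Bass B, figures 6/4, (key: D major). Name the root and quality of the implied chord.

E minor

The figures 6/4 indicate a triad in second inversion.
In second inversion the root lies a fourth above the bass: a fourth above B in D major is E.
The chord tones are B, E, G, giving E minor.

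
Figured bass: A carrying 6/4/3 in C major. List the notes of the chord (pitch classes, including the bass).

A third above A in this key is C.
A fourth above A in this key is D.
A sixth above A in this key is F.
Together with the bass A, this spells D minor seventh in second inversion.

A, C, D, F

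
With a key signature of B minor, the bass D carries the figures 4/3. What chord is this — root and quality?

G major seventh

The figures 4/3 indicate a seventh chord in second inversion.
In second inversion the root lies a fourth above the bass: a fourth above D in B minor is G.
The chord tones are D, F#, G, B, giving G major seventh.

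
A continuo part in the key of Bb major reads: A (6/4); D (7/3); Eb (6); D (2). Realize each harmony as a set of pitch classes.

A, D, F | D, F, A, C | Eb, G, C | D, Eb, G, Bb

A (6/4): A, D, F.
D (7/5/3): D, F, A, C.
Eb (6/3): Eb, G, C.
D (6/4/2): D, Eb, G, Bb.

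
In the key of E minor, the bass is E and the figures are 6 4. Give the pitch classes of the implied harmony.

A fourth above E in this key is A.
A sixth above E in this key is C.
Together with the bass E, this spells A minor in second inversion.

E, A, C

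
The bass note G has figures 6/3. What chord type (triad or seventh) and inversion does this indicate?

triad, first inversion

Intervals of 6/3 above the bass form a triad; the bass is the third, so this is first inversion.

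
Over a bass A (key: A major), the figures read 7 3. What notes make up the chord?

A, C#, E, G#

The written figures 7 3 are shorthand for 7/5/3: the 5 is implied.
A third above A in this key is C#.
A fifth above A in this key is E.
A seventh above A in this key is G#.
Together with the bass A, this spells A major seventh in root position.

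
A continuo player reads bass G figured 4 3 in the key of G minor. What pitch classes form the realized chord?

G, Bb, C, Eb

The written figures 4 3 are shorthand for 6/4/3: the 6 is implied.
A third above G in this key is Bb.
A fourth above G in this key is C.
A sixth above G in this key is Eb.
Together with the bass G, this spells C minor seventh in second inversion.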